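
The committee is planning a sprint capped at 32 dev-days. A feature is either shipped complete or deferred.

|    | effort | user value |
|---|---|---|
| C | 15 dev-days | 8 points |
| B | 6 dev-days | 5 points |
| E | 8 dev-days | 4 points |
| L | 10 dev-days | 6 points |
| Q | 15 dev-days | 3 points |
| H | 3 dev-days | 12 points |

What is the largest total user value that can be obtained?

29

B + E + L + H: effort 6 + 8 + 10 + 3 = 27 ≤ 32, user value 5 + 4 + 6 + 12 = 27.
C + B + E + H: effort 15 + 6 + 8 + 3 = 32 ≤ 32, user value 8 + 5 + 4 + 12 = 29.
Best is C, B, E, and H with total user value 29.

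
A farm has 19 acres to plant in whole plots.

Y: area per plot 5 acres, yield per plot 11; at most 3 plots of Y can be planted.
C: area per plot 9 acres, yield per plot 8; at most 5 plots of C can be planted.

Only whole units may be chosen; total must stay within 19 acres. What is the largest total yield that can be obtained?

3×Y: area 15 ≤ 19, yield 3·11 = 33.
2×Y and 1×C: area 19 ≤ 19, yield 2·11 + 1·8 = 30.
Best is 33.

33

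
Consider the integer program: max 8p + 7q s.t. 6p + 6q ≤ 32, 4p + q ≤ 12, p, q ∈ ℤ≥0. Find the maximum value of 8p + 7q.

37

(p,q)=(2,3): 6·2+6·3=30≤32, 4·2+1·3=11≤12, objective 37.
(p,q)=(1,4): 6·1+6·4=30≤32, 4·1+1·4=8≤12, objective 36.
(p,q)=(2,2): 6·2+6·2=24≤32, 4·2+1·2=10≤12, objective 30.
The best lattice point is (2,3), giving 37.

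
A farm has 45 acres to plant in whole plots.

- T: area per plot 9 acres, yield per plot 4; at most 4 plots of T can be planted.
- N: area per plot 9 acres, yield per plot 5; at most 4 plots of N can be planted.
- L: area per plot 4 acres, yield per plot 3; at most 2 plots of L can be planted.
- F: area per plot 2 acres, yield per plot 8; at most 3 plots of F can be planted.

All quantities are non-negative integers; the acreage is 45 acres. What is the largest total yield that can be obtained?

This is a bounded integer knapsack.
4×N and 3×F: area 42 ≤ 45, yield 4·5 + 3·8 = 44.
3×N, 2×L, and 3×F: area 41 ≤ 45, yield 3·5 + 2·3 + 3·8 = 45.
Best is 45.

45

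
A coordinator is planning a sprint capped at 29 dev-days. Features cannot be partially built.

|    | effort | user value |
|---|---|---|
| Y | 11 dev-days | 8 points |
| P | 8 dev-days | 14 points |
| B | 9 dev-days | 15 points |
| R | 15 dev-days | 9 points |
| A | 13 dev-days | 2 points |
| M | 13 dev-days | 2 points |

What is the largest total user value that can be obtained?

37

Take Y, P, and B: effort 11 + 8 + 9 = 28 ≤ 29, user value 8 + 14 + 15 = 37.
No other feasible combination does better.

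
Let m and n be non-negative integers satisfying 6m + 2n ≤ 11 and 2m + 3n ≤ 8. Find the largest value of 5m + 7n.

19

(m,n)=(1,2) is feasible, giving 19.
(m,n)=(0,2) is feasible, giving 14.
(m,n)=(1,1) is feasible, giving 12.
The best lattice point is (1,2), giving 19.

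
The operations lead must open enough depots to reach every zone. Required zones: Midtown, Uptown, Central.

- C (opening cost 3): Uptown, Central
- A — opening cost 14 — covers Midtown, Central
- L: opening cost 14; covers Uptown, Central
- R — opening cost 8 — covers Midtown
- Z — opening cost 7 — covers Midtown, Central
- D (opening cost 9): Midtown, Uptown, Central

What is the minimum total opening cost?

9

D alone covers Midtown, Uptown, Central — every zone.
Total opening cost: 9.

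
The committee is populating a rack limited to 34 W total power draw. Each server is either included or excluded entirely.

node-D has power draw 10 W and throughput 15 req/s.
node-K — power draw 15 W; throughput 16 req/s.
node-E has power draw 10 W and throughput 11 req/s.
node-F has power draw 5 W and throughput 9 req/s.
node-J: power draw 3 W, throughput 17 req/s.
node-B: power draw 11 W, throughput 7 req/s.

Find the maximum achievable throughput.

57

node-D + node-K + node-F + node-J: power draw 10 + 15 + 5 + 3 = 33 ≤ 34, throughput 15 + 16 + 9 + 17 = 57.
node-K + node-E + node-F + node-J: power draw 15 + 10 + 5 + 3 = 33 ≤ 34, throughput 16 + 11 + 9 + 17 = 53.
Best is node-D, node-K, node-F, and node-J with total throughput 57.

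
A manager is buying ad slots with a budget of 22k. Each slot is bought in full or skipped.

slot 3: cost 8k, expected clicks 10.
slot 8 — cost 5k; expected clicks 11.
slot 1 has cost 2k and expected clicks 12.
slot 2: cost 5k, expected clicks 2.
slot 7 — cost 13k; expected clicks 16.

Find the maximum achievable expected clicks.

39

Allowing fractional choices, the relaxed optimum would be about 41.6, but ad slots are indivisible.
slot 3 + slot 8 + slot 1: cost 8 + 5 + 2 = 15 ≤ 22, expected clicks 10 + 11 + 12 = 33.
slot 8 + slot 1 + slot 7: cost 5 + 2 + 13 = 20 ≤ 22, expected clicks 11 + 12 + 16 = 39.
slot 3 + slot 8 + slot 1 + slot 2: cost 8 + 5 + 2 + 5 = 20 ≤ 22, expected clicks 10 + 11 + 12 + 2 = 35.
Best is slot 8, slot 1, and slot 7 with total expected clicks 39.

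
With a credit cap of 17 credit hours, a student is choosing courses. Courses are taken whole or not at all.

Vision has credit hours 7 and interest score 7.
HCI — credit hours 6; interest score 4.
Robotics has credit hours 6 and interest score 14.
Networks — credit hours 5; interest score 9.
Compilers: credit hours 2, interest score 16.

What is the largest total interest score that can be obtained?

Take Robotics, Networks, and Compilers: credit hours 6 + 5 + 2 = 13 ≤ 17, interest score 14 + 9 + 16 = 39.
No other feasible combination does better.

39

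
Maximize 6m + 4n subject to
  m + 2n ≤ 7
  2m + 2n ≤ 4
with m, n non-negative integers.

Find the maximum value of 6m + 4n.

12

(m,n)=(2,0): 1·2+2·0=2≤7, 2·2+2·0=4≤4, objective 12.
(m,n)=(1,1): 1·1+2·1=3≤7, 2·1+2·1=4≤4, objective 10.
(m,n)=(1,0): 1·1+2·0=1≤7, 2·1+2·0=2≤4, objective 6.
No feasible integer point exceeds 12.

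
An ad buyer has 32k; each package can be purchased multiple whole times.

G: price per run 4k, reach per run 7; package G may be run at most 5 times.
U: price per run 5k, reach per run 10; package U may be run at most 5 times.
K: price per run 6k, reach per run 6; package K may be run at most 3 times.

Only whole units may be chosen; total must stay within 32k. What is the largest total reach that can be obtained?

4×G and 3×U: price 31 ≤ 32, reach 4·7 + 3·10 = 58.
3×G and 4×U: price 32 ≤ 32, reach 3·7 + 4·10 = 61.
Best is 61.

61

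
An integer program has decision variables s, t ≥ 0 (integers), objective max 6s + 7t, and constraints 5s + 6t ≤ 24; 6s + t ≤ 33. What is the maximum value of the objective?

The continuous relaxation peaks at (4.8, 0) with value 28.80; rounding to a feasible lattice point costs some objective.
(s,t)=(0,4): 5·0+6·4=24≤24, 6·0+1·4=4≤33, objective 28.
(s,t)=(1,3): 5·1+6·3=23≤24, 6·1+1·3=9≤33, objective 27.
(s,t)=(3,1): 5·3+6·1=21≤24, 6·3+1·1=19≤33, objective 25.
The best lattice point is (0,4), giving 28.

28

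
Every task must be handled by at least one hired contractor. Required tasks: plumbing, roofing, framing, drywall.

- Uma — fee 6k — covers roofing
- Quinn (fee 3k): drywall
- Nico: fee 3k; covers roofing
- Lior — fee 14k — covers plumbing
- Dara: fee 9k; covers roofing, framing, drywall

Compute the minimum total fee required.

This is an integer covering problem.
The greedy cost-per-new-task heuristic would pick Quinn, Nico, Dara, and Lior for 29, but a cheaper cover exists.
Choose Lior and Dara: together they cover plumbing, roofing, framing, drywall — every task.
Total fee: 14 + 9 = 23.
No cover costs less than 23.

23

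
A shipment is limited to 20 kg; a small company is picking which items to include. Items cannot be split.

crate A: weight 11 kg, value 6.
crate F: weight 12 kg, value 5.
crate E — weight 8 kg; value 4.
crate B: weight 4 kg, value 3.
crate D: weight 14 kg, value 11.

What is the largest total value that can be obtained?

14

Take crate B and crate D: weight 4 + 14 = 18 ≤ 20, value 3 + 11 = 14.
No other feasible combination does better.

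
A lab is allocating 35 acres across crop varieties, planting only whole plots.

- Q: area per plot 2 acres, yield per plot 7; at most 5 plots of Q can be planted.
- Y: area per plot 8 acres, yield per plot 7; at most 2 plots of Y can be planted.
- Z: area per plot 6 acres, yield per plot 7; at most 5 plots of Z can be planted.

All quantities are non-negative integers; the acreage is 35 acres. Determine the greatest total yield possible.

63

5×Q and 4×Z: area 34 ≤ 35, yield 5·7 + 4·7 = 63.
4×Q and 4×Z: area 32 ≤ 35, yield 4·7 + 4·7 = 56.
Best is 63.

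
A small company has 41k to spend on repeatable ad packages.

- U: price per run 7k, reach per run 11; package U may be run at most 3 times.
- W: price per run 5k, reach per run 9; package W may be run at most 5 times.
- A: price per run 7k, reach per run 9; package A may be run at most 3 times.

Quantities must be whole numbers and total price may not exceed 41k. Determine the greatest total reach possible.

69

W has the best ratio (9/5); taking only W gives at most 5×9 = 45 (stopped by the supply cap of 5).
Mixing does better — 3×U and 4×W: price 41 ≤ 41, reach 3·11 + 4·9 = 69.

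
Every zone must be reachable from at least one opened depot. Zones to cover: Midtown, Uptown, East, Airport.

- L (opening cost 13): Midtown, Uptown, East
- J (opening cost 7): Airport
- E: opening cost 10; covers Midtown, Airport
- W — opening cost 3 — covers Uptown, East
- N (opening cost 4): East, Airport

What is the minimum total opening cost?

13

This is an integer covering problem.
The greedy cost-per-new-zone heuristic would pick W, N, and E for 17, but a cheaper cover exists.
Choose E and W: together they cover Midtown, Uptown, East, Airport — every zone.
Total opening cost: 10 + 3 = 13.
No cover costs less than 13.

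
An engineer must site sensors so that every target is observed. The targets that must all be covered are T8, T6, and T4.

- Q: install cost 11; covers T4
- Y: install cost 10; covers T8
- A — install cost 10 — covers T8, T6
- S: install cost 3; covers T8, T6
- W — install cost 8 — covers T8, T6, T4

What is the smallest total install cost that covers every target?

The greedy cost-per-new-target heuristic would pick S and W for 11, but a cheaper cover exists.
W alone covers T8, T6, T4 — every target.
Total install cost: 8.
No cover costs less than 8.

8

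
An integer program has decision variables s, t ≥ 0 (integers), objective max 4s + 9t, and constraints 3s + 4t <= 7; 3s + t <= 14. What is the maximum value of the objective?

Relaxing integrality, the LP optimum is 15.75 at (s,t) = (0, 1.75), which is not an integer point.
(s,t)=(1,1): 3·1+4·1=7≤7, 3·1+1·1=4≤14, objective 13.
(s,t)=(0,1): 3·0+4·1=4≤7, 3·0+1·1=1≤14, objective 9.
(s,t)=(2,0): 3·2+4·0=6≤7, 3·2+1·0=6≤14, objective 8.
(s,t)=(1,0): 3·1+4·0=3≤7, 3·1+1·0=3≤14, objective 4.
No feasible integer point exceeds 13.

13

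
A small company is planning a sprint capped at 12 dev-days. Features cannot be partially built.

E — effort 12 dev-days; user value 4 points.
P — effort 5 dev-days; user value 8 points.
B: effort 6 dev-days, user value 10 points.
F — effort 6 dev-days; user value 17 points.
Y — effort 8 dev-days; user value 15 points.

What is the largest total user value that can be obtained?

This is an integer program with binary decision variables.
Allowing fractional choices, the relaxed optimum would be about 28.2, but features are indivisible.
B + F: effort 6 + 6 = 12 ≤ 12, user value 10 + 17 = 27.
P + B: effort 5 + 6 = 11 ≤ 12, user value 8 + 10 = 18.
P + F: effort 5 + 6 = 11 ≤ 12, user value 8 + 17 = 25.
Best is B and F with total user value 27.

27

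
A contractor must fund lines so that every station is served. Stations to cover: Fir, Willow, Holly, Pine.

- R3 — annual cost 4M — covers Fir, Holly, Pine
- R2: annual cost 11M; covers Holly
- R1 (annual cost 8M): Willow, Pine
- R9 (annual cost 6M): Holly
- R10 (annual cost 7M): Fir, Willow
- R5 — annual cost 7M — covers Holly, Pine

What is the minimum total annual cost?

Choose R3 and R10: together they cover Fir, Willow, Holly, Pine — every station.
Total annual cost: 4 + 7 = 11.
No cover costs less than 11.

11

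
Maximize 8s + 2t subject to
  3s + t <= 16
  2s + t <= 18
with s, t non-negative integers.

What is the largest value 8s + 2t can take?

42

Relaxing integrality, the LP optimum is 42.67 at (s,t) = (5.33, 0), which is not an integer point.
(s,t)=(5,1): 3·5+1·1=16≤16, 2·5+1·1=11≤18, objective 42.
(s,t)=(5,0): 3·5+1·0=15≤16, 2·5+1·0=10≤18, objective 40.
(s,t)=(4,2): 3·4+1·2=14≤16, 2·4+1·2=10≤18, objective 36.
Maximum is 42 at (s,t)=(5,1).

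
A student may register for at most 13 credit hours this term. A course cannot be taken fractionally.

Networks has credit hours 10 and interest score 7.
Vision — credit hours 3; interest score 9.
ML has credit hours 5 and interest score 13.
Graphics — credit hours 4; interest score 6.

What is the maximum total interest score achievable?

28

Treat it as a binary knapsack problem.
Vision + ML: credit hours 3 + 5 = 8 ≤ 13, interest score 9 + 13 = 22.
ML + Graphics: credit hours 5 + 4 = 9 ≤ 13, interest score 13 + 6 = 19.
Vision + ML + Graphics: credit hours 3 + 5 + 4 = 12 ≤ 13, interest score 9 + 13 + 6 = 28.
Best is Vision, ML, and Graphics with total interest score 28.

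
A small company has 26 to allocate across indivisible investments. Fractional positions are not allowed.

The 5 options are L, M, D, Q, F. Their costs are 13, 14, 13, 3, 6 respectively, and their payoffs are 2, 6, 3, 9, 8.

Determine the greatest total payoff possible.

Treat it as a binary knapsack problem.
Allowing fractional choices, the relaxed optimum would be about 23.7, but investments are indivisible.
D + Q + F: cost 13 + 3 + 6 = 22 ≤ 26, payoff 3 + 9 + 8 = 20.
L + Q + F: cost 13 + 3 + 6 = 22 ≤ 26, payoff 2 + 9 + 8 = 19.
M + Q + F: cost 14 + 3 + 6 = 23 ≤ 26, payoff 6 + 9 + 8 = 23.
Best is M, Q, and F with total payoff 23.

23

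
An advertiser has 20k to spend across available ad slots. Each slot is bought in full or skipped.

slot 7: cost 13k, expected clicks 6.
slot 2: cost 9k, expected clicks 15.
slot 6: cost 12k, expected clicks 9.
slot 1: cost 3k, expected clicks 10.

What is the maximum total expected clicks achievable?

25

Take slot 2 and slot 1: cost 9 + 3 = 12 ≤ 20, expected clicks 15 + 10 = 25.
No other feasible combination does better.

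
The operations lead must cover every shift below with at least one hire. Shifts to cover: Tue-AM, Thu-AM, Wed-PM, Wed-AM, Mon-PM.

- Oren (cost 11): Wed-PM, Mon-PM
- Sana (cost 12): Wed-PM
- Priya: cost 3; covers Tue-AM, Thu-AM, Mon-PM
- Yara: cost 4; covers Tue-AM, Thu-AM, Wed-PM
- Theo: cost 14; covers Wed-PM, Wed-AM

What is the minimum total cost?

Choose Priya and Theo: together they cover Tue-AM, Thu-AM, Wed-PM, Wed-AM, Mon-PM — every shift.
Total cost: 3 + 14 = 17.

17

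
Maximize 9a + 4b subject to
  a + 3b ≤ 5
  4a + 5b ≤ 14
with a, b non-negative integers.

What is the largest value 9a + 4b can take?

(a,b)=(3,0): 1·3+3·0=3≤5, 4·3+5·0=12≤14, objective 27.
(a,b)=(2,1): 1·2+3·1=5≤5, 4·2+5·1=13≤14, objective 22.
The best lattice point is (3,0), giving 27.

27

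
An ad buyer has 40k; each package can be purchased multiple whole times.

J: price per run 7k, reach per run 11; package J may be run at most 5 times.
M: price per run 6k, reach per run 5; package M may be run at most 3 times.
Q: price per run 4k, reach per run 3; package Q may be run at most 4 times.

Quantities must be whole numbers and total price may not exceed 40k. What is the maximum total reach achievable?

58

5×J and 1×Q: price 39 ≤ 40, reach 5·11 + 1·3 = 58.
5×J: price 35 ≤ 40, reach 5·11 = 55.
Best is 58.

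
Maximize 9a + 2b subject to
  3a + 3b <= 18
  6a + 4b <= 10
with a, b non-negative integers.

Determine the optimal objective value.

(a,b)=(1,1): 3·1+3·1=6≤18, 6·1+4·1=10≤10, objective 11.
(a,b)=(1,0): 3·1+3·0=3≤18, 6·1+4·0=6≤10, objective 9.
(a,b)=(0,2): 3·0+3·2=6≤18, 6·0+4·2=8≤10, objective 4.
No feasible integer point exceeds 11.

11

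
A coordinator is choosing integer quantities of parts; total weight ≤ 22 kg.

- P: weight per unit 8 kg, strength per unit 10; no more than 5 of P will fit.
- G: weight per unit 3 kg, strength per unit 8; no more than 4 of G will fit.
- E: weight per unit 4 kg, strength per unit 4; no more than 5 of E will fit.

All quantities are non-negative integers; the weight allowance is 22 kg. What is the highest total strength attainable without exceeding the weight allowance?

42

This is a bounded integer knapsack.
G has the best ratio (8/3); taking only G gives at most 4×8 = 32 (stopped by the supply cap of 4).
Mixing does better — 1×P and 4×G: weight 20 ≤ 22, strength 1·10 + 4·8 = 42.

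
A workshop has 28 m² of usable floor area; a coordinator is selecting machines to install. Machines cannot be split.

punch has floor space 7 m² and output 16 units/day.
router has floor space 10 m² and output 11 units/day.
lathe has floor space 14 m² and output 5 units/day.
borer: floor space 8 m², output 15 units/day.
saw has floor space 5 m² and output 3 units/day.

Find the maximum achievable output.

42

This is an integer program with binary decision variables.
Allowing fractional choices, the relaxed optimum would be about 43.8, but machines are indivisible.
punch + router + borer: floor space 7 + 10 + 8 = 25 ≤ 28, output 16 + 11 + 15 = 42.
punch + borer + saw: floor space 7 + 8 + 5 = 20 ≤ 28, output 16 + 15 + 3 = 34.
Best is punch, router, and borer with total output 42.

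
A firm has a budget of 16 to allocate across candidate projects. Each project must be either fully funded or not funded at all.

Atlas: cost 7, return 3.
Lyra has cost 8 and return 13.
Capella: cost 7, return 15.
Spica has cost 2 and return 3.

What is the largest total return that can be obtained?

This is an integer program with binary decision variables.
Allowing fractional choices, the relaxed optimum would be about 29.5, but projects are indivisible.
Capella + Spica: cost 7 + 2 = 9 ≤ 16, return 15 + 3 = 18.
Atlas + Capella + Spica: cost 7 + 7 + 2 = 16 ≤ 16, return 3 + 15 + 3 = 21.
Lyra + Capella: cost 8 + 7 = 15 ≤ 16, return 13 + 15 = 28.
Best is Lyra and Capella with total return 28.

28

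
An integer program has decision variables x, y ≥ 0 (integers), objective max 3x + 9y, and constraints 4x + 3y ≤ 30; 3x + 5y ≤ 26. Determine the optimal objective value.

45

(x,y)=(0,5) is feasible, giving 45.
(x,y)=(1,4) is feasible, giving 39.
The best lattice point is (0,5), giving 45.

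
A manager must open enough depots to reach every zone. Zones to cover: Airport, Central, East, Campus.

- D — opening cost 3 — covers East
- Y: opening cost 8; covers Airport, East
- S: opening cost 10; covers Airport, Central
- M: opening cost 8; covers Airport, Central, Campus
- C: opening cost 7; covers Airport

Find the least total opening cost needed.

This is a weighted set-cover instance.
Choose D and M: together they cover Airport, Central, East, Campus — every zone.
Total opening cost: 3 + 8 = 11.
No cover costs less than 11.

11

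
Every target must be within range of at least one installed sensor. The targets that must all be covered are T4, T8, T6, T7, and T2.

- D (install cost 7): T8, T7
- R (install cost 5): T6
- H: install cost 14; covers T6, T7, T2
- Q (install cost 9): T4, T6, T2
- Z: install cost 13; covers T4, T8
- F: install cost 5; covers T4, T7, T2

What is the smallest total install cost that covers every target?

Choose D and Q: together they cover T4, T8, T6, T7, T2 — every target.
Total install cost: 7 + 9 = 16.

16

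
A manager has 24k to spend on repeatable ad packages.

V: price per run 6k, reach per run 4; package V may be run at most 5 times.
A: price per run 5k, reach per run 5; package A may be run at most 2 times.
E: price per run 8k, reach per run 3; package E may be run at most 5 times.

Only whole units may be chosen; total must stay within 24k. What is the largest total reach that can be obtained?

18

This is a bounded integer knapsack.
Take 2×V and 2×A: price 22 ≤ 24, reach 2·4 + 2·5 = 18.
A has the best ratio (5/5) and is taken to its limit of 2; remaining capacity is filled optimally with the others.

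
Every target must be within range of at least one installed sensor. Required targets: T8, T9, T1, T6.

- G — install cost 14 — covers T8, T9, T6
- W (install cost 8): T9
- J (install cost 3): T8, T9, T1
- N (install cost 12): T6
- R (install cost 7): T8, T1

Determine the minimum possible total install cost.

Choose J and N: together they cover T8, T9, T1, T6 — every target.
Total install cost: 3 + 12 = 15.
No cover costs less than 15.

15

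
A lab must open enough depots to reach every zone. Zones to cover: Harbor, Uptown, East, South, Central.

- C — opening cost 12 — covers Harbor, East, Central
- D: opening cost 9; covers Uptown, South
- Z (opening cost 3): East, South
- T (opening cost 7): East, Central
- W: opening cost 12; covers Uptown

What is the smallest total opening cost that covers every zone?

The greedy cost-per-new-zone heuristic would pick Z, C, and D for 24, but a cheaper cover exists.
Choose C and D: together they cover Harbor, Uptown, East, South, Central — every zone.
Total opening cost: 12 + 9 = 21.
No cover costs less than 21.

21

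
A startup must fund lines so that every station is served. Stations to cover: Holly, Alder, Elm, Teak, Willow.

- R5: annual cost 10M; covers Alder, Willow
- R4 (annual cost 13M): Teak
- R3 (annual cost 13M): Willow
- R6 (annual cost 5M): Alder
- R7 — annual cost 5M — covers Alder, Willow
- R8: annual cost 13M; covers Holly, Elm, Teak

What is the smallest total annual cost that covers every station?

18

Choose R7 and R8: together they cover Holly, Alder, Elm, Teak, Willow — every station.
Total annual cost: 5 + 13 = 18.
No cover costs less than 18.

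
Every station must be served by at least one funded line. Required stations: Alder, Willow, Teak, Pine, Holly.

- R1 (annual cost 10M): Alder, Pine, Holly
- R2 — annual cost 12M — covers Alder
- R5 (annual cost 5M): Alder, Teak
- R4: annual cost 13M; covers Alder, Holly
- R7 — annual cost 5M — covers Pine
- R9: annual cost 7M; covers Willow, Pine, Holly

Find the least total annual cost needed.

This is an integer covering problem.
Choose R5 and R9: together they cover Alder, Willow, Teak, Pine, Holly — every station.
Total annual cost: 5 + 7 = 12.
No cover costs less than 12.

12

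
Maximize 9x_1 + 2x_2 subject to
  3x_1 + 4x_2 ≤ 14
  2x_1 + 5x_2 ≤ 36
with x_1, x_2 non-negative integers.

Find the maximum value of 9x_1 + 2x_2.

36

The continuous relaxation peaks at (4.67, 0) with value 42.00; rounding to a feasible lattice point costs some objective.
(x_1,x_2)=(4,0): 3·4+4·0=12≤14, 2·4+5·0=8≤36, objective 36.
(x_1,x_2)=(3,1): 3·3+4·1=13≤14, 2·3+5·1=11≤36, objective 29.
(x_1,x_2)=(3,0): 3·3+4·0=9≤14, 2·3+5·0=6≤36, objective 27.
Maximum is 36 at (x_1,x_2)=(4,0).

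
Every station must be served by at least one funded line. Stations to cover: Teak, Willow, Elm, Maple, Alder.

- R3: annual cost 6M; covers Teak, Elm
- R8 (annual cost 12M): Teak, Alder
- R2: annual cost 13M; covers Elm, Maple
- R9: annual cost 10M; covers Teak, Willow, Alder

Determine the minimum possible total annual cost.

Choose R2 and R9: together they cover Teak, Willow, Elm, Maple, Alder — every station.
Total annual cost: 13 + 10 = 23.

23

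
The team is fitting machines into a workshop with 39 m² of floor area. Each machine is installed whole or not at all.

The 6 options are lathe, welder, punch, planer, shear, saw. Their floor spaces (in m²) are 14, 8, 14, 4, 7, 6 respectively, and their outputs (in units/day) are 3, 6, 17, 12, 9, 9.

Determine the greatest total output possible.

53

welder + punch + planer + saw: floor space 8 + 14 + 4 + 6 = 32 ≤ 39, output 6 + 17 + 12 + 9 = 44.
welder + punch + planer + shear + saw: floor space 8 + 14 + 4 + 7 + 6 = 39 ≤ 39, output 6 + 17 + 12 + 9 + 9 = 53.
punch + planer + shear + saw: floor space 14 + 4 + 7 + 6 = 31 ≤ 39, output 17 + 12 + 9 + 9 = 47.
Best is welder, punch, planer, shear, and saw with total output 53.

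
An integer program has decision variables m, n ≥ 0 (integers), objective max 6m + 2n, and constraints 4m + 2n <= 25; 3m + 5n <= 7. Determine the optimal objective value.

12

(m,n)=(2,0) is feasible, giving 12.
(m,n)=(1,0) is feasible, giving 6.
Maximum is 12 at (m,n)=(2,0).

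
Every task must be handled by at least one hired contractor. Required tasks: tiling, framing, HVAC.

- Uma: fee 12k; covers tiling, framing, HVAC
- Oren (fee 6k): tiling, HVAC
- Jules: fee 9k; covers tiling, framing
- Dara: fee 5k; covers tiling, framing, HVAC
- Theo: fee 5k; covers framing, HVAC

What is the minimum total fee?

Dara alone covers tiling, framing, HVAC — every task.
Total fee: 5.
No cover costs less than 5.

5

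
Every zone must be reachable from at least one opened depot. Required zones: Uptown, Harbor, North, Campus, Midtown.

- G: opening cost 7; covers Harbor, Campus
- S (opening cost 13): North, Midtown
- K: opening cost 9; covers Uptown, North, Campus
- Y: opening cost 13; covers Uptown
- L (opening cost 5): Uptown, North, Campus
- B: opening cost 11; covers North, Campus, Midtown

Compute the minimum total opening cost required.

Choose G, L, and B: together they cover Uptown, Harbor, North, Campus, Midtown — every zone.
Total opening cost: 7 + 5 + 11 = 23.
No cover costs less than 23.

23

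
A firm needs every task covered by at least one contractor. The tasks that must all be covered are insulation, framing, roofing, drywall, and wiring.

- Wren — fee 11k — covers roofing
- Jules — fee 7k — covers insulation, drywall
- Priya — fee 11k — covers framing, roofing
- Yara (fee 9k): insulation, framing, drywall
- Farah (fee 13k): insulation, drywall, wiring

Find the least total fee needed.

The greedy cost-per-new-task heuristic would pick Yara, Wren, and Farah for 33, but a cheaper cover exists.
Choose Priya and Farah: together they cover insulation, framing, roofing, drywall, wiring — every task.
Total fee: 11 + 13 = 24.
No cover costs less than 24.

24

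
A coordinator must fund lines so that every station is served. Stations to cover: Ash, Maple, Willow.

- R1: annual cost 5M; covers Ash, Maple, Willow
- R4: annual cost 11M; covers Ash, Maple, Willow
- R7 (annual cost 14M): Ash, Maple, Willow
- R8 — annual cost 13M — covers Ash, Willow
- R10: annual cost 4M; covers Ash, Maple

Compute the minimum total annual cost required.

R1 alone covers Ash, Maple, Willow — every station.
Total annual cost: 5.

5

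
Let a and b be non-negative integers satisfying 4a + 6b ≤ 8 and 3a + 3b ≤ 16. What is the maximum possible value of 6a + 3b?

(a,b)=(2,0): 4·2+6·0=8≤8, 3·2+3·0=6≤16, objective 12.
(a,b)=(1,0): 4·1+6·0=4≤8, 3·1+3·0=3≤16, objective 6.
The best lattice point is (2,0), giving 12.

12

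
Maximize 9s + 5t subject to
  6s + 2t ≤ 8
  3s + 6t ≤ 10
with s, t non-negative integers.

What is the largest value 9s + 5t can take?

The continuous relaxation peaks at (0.933, 1.2) with value 14.40; rounding to a feasible lattice point costs some objective.
(s,t)=(1,1): 6·1+2·1=8≤8, 3·1+6·1=9≤10, objective 14.
(s,t)=(1,0): 6·1+2·0=6≤8, 3·1+6·0=3≤10, objective 9.
(s,t)=(0,1): 6·0+2·1=2≤8, 3·0+6·1=6≤10, objective 5.
(s,t)=(0,0): 6·0+2·0=0≤8, 3·0+6·0=0≤10, objective 0.
No feasible integer point exceeds 14.

14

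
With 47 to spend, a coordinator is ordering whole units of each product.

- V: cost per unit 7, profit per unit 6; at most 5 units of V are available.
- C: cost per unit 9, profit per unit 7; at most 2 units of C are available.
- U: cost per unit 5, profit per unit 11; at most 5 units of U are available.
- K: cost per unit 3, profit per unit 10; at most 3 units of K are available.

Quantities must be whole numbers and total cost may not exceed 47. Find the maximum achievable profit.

K has the best ratio (10/3); taking only K gives at most 3×10 = 30 (stopped by the supply cap of 3).
Mixing does better — 1×C, 5×U, and 3×K: cost 43 ≤ 47, profit 1·7 + 5·11 + 3·10 = 92.

92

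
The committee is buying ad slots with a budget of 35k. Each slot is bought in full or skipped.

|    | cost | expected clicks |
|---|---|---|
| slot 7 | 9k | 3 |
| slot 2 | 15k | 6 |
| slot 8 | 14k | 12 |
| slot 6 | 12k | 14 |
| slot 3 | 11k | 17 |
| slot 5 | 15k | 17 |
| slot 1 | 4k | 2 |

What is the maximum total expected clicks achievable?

Allowing fractional choices, the relaxed optimum would be about 44.6, but ad slots are indivisible.
slot 3 + slot 5 + slot 1: cost 11 + 15 + 4 = 30 ≤ 35, expected clicks 17 + 17 + 2 = 36.
slot 7 + slot 3 + slot 5: cost 9 + 11 + 15 = 35 ≤ 35, expected clicks 3 + 17 + 17 = 37.
Best is slot 7, slot 3, and slot 5 with total expected clicks 37.

37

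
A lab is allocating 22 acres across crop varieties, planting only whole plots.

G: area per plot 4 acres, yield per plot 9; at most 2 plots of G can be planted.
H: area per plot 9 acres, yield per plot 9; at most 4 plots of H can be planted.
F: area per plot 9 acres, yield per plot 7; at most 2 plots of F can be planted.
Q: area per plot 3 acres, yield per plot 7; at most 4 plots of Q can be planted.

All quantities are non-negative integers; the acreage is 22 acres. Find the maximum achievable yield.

46

1×G, 1×H, and 3×Q: area 22 ≤ 22, yield 1·9 + 1·9 + 3·7 = 39.
2×G and 4×Q: area 20 ≤ 22, yield 2·9 + 4·7 = 46.
Best is 46.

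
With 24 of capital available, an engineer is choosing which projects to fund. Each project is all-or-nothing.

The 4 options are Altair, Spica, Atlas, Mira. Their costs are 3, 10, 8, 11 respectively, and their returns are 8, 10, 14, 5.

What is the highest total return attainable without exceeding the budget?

32

This is an integer program with binary decision variables.
Altair + Atlas + Mira: cost 3 + 8 + 11 = 22 ≤ 24, return 8 + 14 + 5 = 27.
Altair + Spica + Atlas: cost 3 + 10 + 8 = 21 ≤ 24, return 8 + 10 + 14 = 32.
Spica + Atlas: cost 10 + 8 = 18 ≤ 24, return 10 + 14 = 24.
Best is Altair, Spica, and Atlas with total return 32.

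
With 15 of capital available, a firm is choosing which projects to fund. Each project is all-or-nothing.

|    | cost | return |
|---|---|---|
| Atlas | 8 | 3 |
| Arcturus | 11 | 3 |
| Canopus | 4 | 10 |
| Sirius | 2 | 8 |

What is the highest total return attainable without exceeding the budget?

21

This is a 0-1 knapsack instance.
Canopus + Sirius: cost 4 + 2 = 6 ≤ 15, return 10 + 8 = 18.
Atlas + Canopus + Sirius: cost 8 + 4 + 2 = 14 ≤ 15, return 3 + 10 + 8 = 21.
Atlas + Canopus: cost 8 + 4 = 12 ≤ 15, return 3 + 10 = 13.
Best is Atlas, Canopus, and Sirius with total return 21.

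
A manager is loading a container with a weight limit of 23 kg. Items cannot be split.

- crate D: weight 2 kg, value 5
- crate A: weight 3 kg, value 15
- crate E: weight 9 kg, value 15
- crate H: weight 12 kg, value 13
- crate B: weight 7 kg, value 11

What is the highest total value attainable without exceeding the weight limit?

46

Allowing fractional choices, the relaxed optimum would be about 48.2, but items are indivisible.
crate A + crate E + crate B: weight 3 + 9 + 7 = 19 ≤ 23, value 15 + 15 + 11 = 41.
crate A + crate H + crate B: weight 3 + 12 + 7 = 22 ≤ 23, value 15 + 13 + 11 = 39.
crate D + crate A + crate E + crate B: weight 2 + 3 + 9 + 7 = 21 ≤ 23, value 5 + 15 + 15 + 11 = 46.
Best is crate D, crate A, crate E, and crate B with total value 46.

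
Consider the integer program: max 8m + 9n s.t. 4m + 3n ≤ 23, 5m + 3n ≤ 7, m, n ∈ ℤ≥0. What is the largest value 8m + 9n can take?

(m,n)=(0,2): 4·0+3·2=6≤23, 5·0+3·2=6≤7, objective 18.
(m,n)=(0,1): 4·0+3·1=3≤23, 5·0+3·1=3≤7, objective 9.
Maximum is 18 at (m,n)=(0,2).

18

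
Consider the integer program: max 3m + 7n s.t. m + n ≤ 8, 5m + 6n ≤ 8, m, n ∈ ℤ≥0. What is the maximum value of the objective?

Relaxing integrality, the LP optimum is 9.33 at (m,n) = (0, 1.33), which is not an integer point.
(m,n)=(0,1): 1·0+1·1=1≤8, 5·0+6·1=6≤8, objective 7.
(m,n)=(1,0): 1·1+1·0=1≤8, 5·1+6·0=5≤8, objective 3.
(m,n)=(0,0): 1·0+1·0=0≤8, 5·0+6·0=0≤8, objective 0.
No feasible integer point exceeds 7.

7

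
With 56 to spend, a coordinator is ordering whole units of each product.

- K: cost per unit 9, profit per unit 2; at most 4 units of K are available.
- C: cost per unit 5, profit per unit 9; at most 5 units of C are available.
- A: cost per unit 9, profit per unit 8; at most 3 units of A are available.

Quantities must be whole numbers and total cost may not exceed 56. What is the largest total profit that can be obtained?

This is a bounded integer knapsack.
C has the best ratio (9/5); taking only C gives at most 5×9 = 45 (stopped by the supply cap of 5).
Mixing does better — 5×C and 3×A: cost 52 ≤ 56, profit 5·9 + 3·8 = 69.

69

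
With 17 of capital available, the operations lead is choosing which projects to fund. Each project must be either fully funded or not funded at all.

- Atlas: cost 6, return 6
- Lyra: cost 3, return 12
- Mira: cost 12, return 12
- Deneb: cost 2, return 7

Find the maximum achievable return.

31

Atlas + Lyra + Deneb: cost 6 + 3 + 2 = 11 ≤ 17, return 6 + 12 + 7 = 25.
Lyra + Mira + Deneb: cost 3 + 12 + 2 = 17 ≤ 17, return 12 + 12 + 7 = 31.
Best is Lyra, Mira, and Deneb with total return 31.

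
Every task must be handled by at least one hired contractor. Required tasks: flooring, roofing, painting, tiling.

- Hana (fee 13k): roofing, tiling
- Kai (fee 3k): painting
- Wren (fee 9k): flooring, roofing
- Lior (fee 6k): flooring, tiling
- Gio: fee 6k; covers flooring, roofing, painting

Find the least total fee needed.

Choose Lior and Gio: together they cover flooring, roofing, painting, tiling — every task.
Total fee: 6 + 6 = 12.

12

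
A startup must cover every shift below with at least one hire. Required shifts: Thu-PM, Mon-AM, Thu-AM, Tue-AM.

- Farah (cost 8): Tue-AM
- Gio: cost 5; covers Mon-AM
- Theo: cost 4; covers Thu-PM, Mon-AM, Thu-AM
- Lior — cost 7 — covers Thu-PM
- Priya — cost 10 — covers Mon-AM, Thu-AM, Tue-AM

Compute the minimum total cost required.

12

Choose Farah and Theo: together they cover Thu-PM, Mon-AM, Thu-AM, Tue-AM — every shift.
Total cost: 8 + 4 = 12.
No cover costs less than 12.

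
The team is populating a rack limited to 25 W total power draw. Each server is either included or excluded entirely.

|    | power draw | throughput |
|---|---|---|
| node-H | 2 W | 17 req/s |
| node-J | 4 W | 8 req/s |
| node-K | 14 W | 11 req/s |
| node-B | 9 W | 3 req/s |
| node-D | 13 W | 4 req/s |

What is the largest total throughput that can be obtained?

This is an integer program with binary decision variables.
Allowing fractional choices, the relaxed optimum would be about 37.7, but servers are indivisible.
node-H + node-K + node-B: power draw 2 + 14 + 9 = 25 ≤ 25, throughput 17 + 11 + 3 = 31.
node-H + node-J + node-K: power draw 2 + 4 + 14 = 20 ≤ 25, throughput 17 + 8 + 11 = 36.
node-H + node-J + node-D: power draw 2 + 4 + 13 = 19 ≤ 25, throughput 17 + 8 + 4 = 29.
Best is node-H, node-J, and node-K with total throughput 36.

36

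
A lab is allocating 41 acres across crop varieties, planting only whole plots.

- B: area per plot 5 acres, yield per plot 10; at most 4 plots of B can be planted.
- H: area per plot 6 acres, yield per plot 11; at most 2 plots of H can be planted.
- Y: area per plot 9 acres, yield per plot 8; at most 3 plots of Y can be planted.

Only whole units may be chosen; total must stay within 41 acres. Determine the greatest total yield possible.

B has the best ratio (10/5); taking only B gives at most 4×10 = 40 (stopped by the supply cap of 4).
Mixing does better — 4×B, 2×H, and 1×Y: area 41 ≤ 41, yield 4·10 + 2·11 + 1·8 = 70.

70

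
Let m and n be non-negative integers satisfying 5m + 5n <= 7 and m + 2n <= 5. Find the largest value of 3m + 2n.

3

The continuous relaxation peaks at (1.4, 0) with value 4.20; rounding to a feasible lattice point costs some objective.
(m,n)=(1,0) is feasible, giving 3.
(m,n)=(0,1) is feasible, giving 2.
(m,n)=(0,0) is feasible, giving 0.
Maximum is 3 at (m,n)=(1,0).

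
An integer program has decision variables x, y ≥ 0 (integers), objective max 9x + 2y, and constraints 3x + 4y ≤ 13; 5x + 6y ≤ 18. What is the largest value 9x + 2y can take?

The continuous relaxation peaks at (3.6, 0) with value 32.40; rounding to a feasible lattice point costs some objective.
(x,y)=(3,0): 3·3+4·0=9≤13, 5·3+6·0=15≤18, objective 27.
(x,y)=(2,1): 3·2+4·1=10≤13, 5·2+6·1=16≤18, objective 20.
(x,y)=(2,0): 3·2+4·0=6≤13, 5·2+6·0=10≤18, objective 18.
The best lattice point is (3,0), giving 27.

27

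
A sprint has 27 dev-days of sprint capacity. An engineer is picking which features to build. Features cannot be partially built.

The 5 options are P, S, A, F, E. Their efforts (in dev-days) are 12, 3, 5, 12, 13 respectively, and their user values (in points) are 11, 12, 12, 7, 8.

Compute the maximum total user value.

Take P, S, and A: effort 12 + 3 + 5 = 20 ≤ 27, user value 11 + 12 + 12 = 35.
No other feasible combination does better.

35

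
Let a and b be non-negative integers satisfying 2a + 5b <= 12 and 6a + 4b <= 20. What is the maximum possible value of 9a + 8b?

(a,b)=(3,0) is feasible, giving 27.
(a,b)=(2,1) is feasible, giving 26.
(a,b)=(1,2) is feasible, giving 25.
No feasible integer point exceeds 27.

27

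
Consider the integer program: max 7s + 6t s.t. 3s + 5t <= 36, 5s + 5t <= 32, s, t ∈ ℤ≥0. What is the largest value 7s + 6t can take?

(s,t)=(6,0): 3·6+5·0=18≤36, 5·6+5·0=30≤32, objective 42.
(s,t)=(5,1): 3·5+5·1=20≤36, 5·5+5·1=30≤32, objective 41.
(s,t)=(5,0): 3·5+5·0=15≤36, 5·5+5·0=25≤32, objective 35.
No feasible integer point exceeds 42.

42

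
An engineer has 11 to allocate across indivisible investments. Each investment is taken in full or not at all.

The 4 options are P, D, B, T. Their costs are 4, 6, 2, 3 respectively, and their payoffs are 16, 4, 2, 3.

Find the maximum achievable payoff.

This is an integer program with binary decision variables.
Take P, B, and T: cost 4 + 2 + 3 = 9 ≤ 11, payoff 16 + 2 + 3 = 21.
No other feasible combination does better.

21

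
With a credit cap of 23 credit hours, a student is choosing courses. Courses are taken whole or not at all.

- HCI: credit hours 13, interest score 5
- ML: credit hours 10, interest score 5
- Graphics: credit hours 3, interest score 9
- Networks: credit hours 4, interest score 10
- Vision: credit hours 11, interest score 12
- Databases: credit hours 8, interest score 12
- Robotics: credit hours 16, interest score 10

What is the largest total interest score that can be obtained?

Allowing fractional choices, the relaxed optimum would be about 39.7, but courses are indivisible.
Networks + Vision + Databases: credit hours 4 + 11 + 8 = 23 ≤ 23, interest score 10 + 12 + 12 = 34.
Graphics + Vision + Databases: credit hours 3 + 11 + 8 = 22 ≤ 23, interest score 9 + 12 + 12 = 33.
Best is Networks, Vision, and Databases with total interest score 34.

34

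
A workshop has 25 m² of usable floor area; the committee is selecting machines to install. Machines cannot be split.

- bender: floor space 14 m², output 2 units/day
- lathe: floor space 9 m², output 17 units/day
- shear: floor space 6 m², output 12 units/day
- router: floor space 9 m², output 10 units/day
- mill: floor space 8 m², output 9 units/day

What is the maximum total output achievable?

Treat it as a binary knapsack problem.
shear + router + mill: floor space 6 + 9 + 8 = 23 ≤ 25, output 12 + 10 + 9 = 31.
lathe + shear + mill: floor space 9 + 6 + 8 = 23 ≤ 25, output 17 + 12 + 9 = 38.
lathe + shear + router: floor space 9 + 6 + 9 = 24 ≤ 25, output 17 + 12 + 10 = 39.
Best is lathe, shear, and router with total output 39.

39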